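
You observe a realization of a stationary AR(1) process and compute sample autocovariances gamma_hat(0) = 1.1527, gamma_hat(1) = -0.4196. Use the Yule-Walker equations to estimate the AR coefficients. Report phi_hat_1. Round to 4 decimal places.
\hat\phi_{1} = -0.3640

The Yule-Walker equations for an AR(p) process read, in matrix form,
  Gamma_p phi = r_p,   with   (Gamma_p)_{ij} = gamma(|i - j|),
                       (r_p)_i = gamma(i),   i,j = 1..p.
Substitute the sample gammas (Toeplitz matrix and right-hand side of size 1):
  Gamma_p = [[1.1527]]
  r_p     = [-0.4196]
With p = 1 this is the single equation gamma(0) phi_1 = gamma(1):
  phi_hat_1 = gamma(1) / gamma(0) = -0.4196 / 1.1527 = -0.3640.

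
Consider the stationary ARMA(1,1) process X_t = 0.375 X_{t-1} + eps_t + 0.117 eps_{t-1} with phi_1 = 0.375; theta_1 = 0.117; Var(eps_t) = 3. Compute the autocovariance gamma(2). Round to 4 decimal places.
\gamma(2) = 0.6723

Multiply the model equation by X_{t-k} and take expectations. With theta_0 = psi_0 = 1 and psi_j the MA(infinity) weights, this gives
  gamma(k) - sum_i phi_i gamma(k-i) = c_k,
  c_k = sigma^2 * sum_{j=k..q} theta_j psi_{j-k}   (c_k = 0 for k > q),
using gamma(-m) = gamma(m).
psi-weights needed (psi_j = theta_j + sum_i phi_i psi_{j-i}):
  psi_1 = theta_1 + phi_1 = 0.117 + (0.375) = 0.492
Right-hand sides:
  c_0 = sigma^2 (1 + theta_1 psi_1) = 3 * (1 + (0.117)(0.492)) = 3 * 1.057564 = 3.172692
  c_1 = sigma^2 theta_1 = 3 * (0.117) = 0.351
  c_2 = 0
Equations for k = 0 and k = 1 (AR order 1):
  gamma(0) = phi_1 gamma(1) + c_0
  gamma(1) = phi_1 gamma(0) + c_1
Substituting the second into the first: gamma(0) (1 - phi_1^2) = c_0 + phi_1 c_1, so
  gamma(0) = (c_0 + phi_1 c_1) / (1 - phi_1^2) = (3.172692 + (0.375)(0.351)) / (1 - (0.375)^2) = 3.304317 / 0.859375 = 3.845023.
  gamma(1) = phi_1 gamma(0) + c_1 = (0.375)(3.845023) + (0.351) = 1.792884.
For k = 2 (> q): gamma(2) = phi_1 gamma(1) = (0.375)(1.792884) = 0.672331.
Therefore gamma(2) = 0.6723 (to 4 decimal places).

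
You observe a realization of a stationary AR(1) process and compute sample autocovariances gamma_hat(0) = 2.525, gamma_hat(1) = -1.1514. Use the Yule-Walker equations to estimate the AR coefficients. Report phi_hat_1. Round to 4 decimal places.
\hat\phi_{1} = -0.4560

The Yule-Walker equations for an AR(p) process read, in matrix form,
  Gamma_p phi = r_p,   with   (Gamma_p)_{ij} = gamma(|i - j|),
                       (r_p)_i = gamma(i),   i,j = 1..p.
Substitute the sample gammas (Toeplitz matrix and right-hand side of size 1):
  Gamma_p = [[2.525]]
  r_p     = [-1.1514]
With p = 1 this is the single equation gamma(0) phi_1 = gamma(1):
  phi_hat_1 = gamma(1) / gamma(0) = -1.1514 / 2.525 = -0.4560.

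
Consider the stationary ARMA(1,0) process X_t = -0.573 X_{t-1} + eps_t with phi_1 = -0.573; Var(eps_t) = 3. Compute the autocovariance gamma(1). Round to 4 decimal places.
\gamma(1) = -2.5593

Multiply the model equation by X_{t-k} and take expectations. With theta_0 = psi_0 = 1 and psi_j the MA(infinity) weights, this gives
  gamma(k) - sum_i phi_i gamma(k-i) = c_k,
  c_k = sigma^2 * sum_{j=k..q} theta_j psi_{j-k}   (c_k = 0 for k > q),
using gamma(-m) = gamma(m).
Pure AR (q = 0): c_0 = sigma^2 = 3, c_k = 0 for k >= 1.
Equations for k = 0 and k = 1 (AR order 1):
  gamma(0) = phi_1 gamma(1) + c_0
  gamma(1) = phi_1 gamma(0) + c_1
Substituting the second into the first: gamma(0) (1 - phi_1^2) = c_0 + phi_1 c_1, so
  gamma(0) = c_0 / (1 - phi_1^2) = 3 / (1 - (-0.573)^2) = 3 / 0.671671 = 4.466472.
  gamma(1) = phi_1 gamma(0) = (-0.573)(4.466472) = -2.559289.
Therefore gamma(1) = -2.5593 (to 4 decimal places).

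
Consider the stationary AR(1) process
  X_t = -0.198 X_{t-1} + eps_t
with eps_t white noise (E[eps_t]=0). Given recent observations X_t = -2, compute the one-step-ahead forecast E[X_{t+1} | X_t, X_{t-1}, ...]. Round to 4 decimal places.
E[X_{t+1} \mid \mathcal F_t] = 0.3960

For an AR(p) model X_t = c + sum_i phi_i X_{t-i} + eps_t, the
one-step-ahead conditional mean is
  E[X_{t+1} | X_t, ...] = c + sum_i phi_i X_{t+1-i}.
Substitute known values:
  E[X_{t+1} | ...] = (-0.198) * (-2)
                   = 0.3960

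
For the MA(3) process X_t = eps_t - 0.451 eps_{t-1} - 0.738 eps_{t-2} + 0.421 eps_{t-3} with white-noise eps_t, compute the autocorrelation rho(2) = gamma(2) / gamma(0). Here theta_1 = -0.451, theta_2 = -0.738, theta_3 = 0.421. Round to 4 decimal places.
\rho(2) = -0.4819

For an MA(q) process with theta_0 = 1, the autocovariance is
  gamma(k) = sigma^2 * sum_{i=0..q-k} theta_i * theta_{i+k},
and rho(k) = gamma(k) / gamma(0). Sigma^2 cancels.
  numerator   = (1)*(-0.738) + (-0.451)*(0.421) = -0.927871.
  denominator = (1)^2 + (-0.451)^2 + (-0.738)^2 + (0.421)^2 = 1.925286.
  rho(2) = -0.927871 / 1.925286 = -0.4819.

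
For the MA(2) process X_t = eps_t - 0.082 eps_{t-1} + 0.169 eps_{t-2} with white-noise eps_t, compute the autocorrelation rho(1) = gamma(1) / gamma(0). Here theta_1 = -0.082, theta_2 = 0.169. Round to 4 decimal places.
\rho(1) = -0.0926

For an MA(q) process with theta_0 = 1, the autocovariance is
  gamma(k) = sigma^2 * sum_{i=0..q-k} theta_i * theta_{i+k},
and rho(k) = gamma(k) / gamma(0). Sigma^2 cancels.
  numerator   = (1)*(-0.082) + (-0.082)*(0.169) = -0.095858.
  denominator = (1)^2 + (-0.082)^2 + (0.169)^2 = 1.035285.
  rho(1) = -0.095858 / 1.035285 = -0.0926.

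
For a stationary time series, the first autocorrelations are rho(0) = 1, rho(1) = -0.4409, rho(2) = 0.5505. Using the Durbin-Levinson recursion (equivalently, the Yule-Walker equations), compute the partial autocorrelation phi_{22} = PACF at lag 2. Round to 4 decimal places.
\phi_{22} = 0.4420

The PACF at lag k is phi_{kk}, the last component of the solution
to the Yule-Walker system G_k phi = r_k where
  (G_k)_{ij} = rho(|i - j|), (r_k)_i = rho(i), i,j = 1..k.
Equivalently, Durbin-Levinson gives phi_{kk} iteratively:
  phi_{11} = rho(1)
  phi_{kk} = [rho(k) - sum_{j=1..k-1} phi_{k-1,j} rho(k-j)]
            / [1 - sum_{j=1..k-1} phi_{k-1,j} rho(j)],
  phi_{k,j} = phi_{k-1,j} - phi_{kk} phi_{k-1,k-j},  j = 1..k-1.
Step k = 1:
  phi_11 = rho(1) = -0.4409.
Step k = 2:
  phi_22 = [rho(2) - phi_11 rho(1)] / [1 - phi_11 rho(1)] = [0.5505 - (-0.4409)(-0.4409)] / [1 - (-0.4409)(-0.4409)]
         = 0.35610719 / 0.80560719 = 0.442.
Therefore phi_{22} = 0.4420.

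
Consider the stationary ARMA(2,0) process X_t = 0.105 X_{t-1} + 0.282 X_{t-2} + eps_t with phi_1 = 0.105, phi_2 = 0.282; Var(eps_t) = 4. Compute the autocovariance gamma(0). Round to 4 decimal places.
\gamma(0) = 4.4405

Multiply the model equation by X_{t-k} and take expectations. With theta_0 = psi_0 = 1 and psi_j the MA(infinity) weights, this gives
  gamma(k) - sum_i phi_i gamma(k-i) = c_k,
  c_k = sigma^2 * sum_{j=k..q} theta_j psi_{j-k}   (c_k = 0 for k > q),
using gamma(-m) = gamma(m).
Pure AR (q = 0): c_0 = sigma^2 = 4, c_k = 0 for k >= 1.
Equations for k = 0, 1, 2 (AR order 2, c_2 = 0):
  (E0) gamma(0) = phi_1 gamma(1) + phi_2 gamma(2) + c_0
  (E1) gamma(1) = phi_1 gamma(0) + phi_2 gamma(1) + c_1
  (E2) gamma(2) = phi_1 gamma(1) + phi_2 gamma(0)
From (E1): gamma(1) = A gamma(0) + B with
  A = phi_1 / (1 - phi_2) = 0.105 / 0.718 = 0.14624,   B = c_1 / (1 - phi_2) = 0 / 0.718 = 0.
Insert (E2) into (E0): gamma(0) (1 - phi_2^2) = phi_1 (1 + phi_2) gamma(1) + c_0.
  phi_1 (1 + phi_2) = (0.105)(1.282) = 0.13461,   1 - phi_2^2 = 0.920476.
Replace gamma(1) by A gamma(0) + B and collect gamma(0):
  gamma(0) [0.920476 - (0.13461)(0.14624)] = c_0 = 4
  gamma(0) * 0.900791 = 4
  gamma(0) = 4 / 0.900791 = 4.440543.
Therefore gamma(0) = 4.4405 (to 4 decimal places).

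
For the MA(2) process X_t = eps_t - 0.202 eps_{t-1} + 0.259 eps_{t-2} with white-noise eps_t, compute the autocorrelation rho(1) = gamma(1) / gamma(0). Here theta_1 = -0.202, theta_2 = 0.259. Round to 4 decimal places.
\rho(1) = -0.2296

For an MA(q) process with theta_0 = 1, the autocovariance is
  gamma(k) = sigma^2 * sum_{i=0..q-k} theta_i * theta_{i+k},
and rho(k) = gamma(k) / gamma(0). Sigma^2 cancels.
  numerator   = (1)*(-0.202) + (-0.202)*(0.259) = -0.254318.
  denominator = (1)^2 + (-0.202)^2 + (0.259)^2 = 1.107885.
  rho(1) = -0.254318 / 1.107885 = -0.2296.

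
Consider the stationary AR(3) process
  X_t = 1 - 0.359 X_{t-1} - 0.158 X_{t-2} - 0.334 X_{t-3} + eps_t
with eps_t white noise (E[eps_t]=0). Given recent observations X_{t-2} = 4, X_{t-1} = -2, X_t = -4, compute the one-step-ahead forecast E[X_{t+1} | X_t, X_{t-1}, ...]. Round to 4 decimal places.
E[X_{t+1} \mid \mathcal F_t] = 1.4160

For an AR(p) model X_t = c + sum_i phi_i X_{t-i} + eps_t, the
one-step-ahead conditional mean is
  E[X_{t+1} | X_t, ...] = c + sum_i phi_i X_{t+1-i}.
Substitute known values:
  E[X_{t+1} | ...] = 1 + (-0.359) * (-4) + (-0.158) * (-2) + (-0.334) * (4)
                   = 1.4160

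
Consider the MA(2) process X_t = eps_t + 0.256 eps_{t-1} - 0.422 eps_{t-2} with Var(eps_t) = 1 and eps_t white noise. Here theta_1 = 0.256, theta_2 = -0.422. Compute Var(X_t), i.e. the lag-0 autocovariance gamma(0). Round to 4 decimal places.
\gamma(0) = 1.2436

For an MA(q) process X_t = eps_t + sum_i theta_i eps_{t-i} with
Var(eps_t) = sigma^2, the variance is
  gamma(0) = sigma^2 * (1 + sum_i theta_i^2).
  sum_i theta_i^2 = (0.256)^2 + (-0.422)^2 = 0.065536 + 0.178084 = 0.24362.
  gamma(0) = 1 * (1 + 0.24362) = 1 * 1.24362 = 1.24362, which rounds to 1.2436.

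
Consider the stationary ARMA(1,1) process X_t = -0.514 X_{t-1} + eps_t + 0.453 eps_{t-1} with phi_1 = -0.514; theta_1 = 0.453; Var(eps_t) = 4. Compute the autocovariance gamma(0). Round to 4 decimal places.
\gamma(0) = 4.0202

Multiply the model equation by X_{t-k} and take expectations. With theta_0 = psi_0 = 1 and psi_j the MA(infinity) weights, this gives
  gamma(k) - sum_i phi_i gamma(k-i) = c_k,
  c_k = sigma^2 * sum_{j=k..q} theta_j psi_{j-k}   (c_k = 0 for k > q),
using gamma(-m) = gamma(m).
psi-weights needed (psi_j = theta_j + sum_i phi_i psi_{j-i}):
  psi_1 = theta_1 + phi_1 = 0.453 + (-0.514) = -0.061
Right-hand sides:
  c_0 = sigma^2 (1 + theta_1 psi_1) = 4 * (1 + (0.453)(-0.061)) = 4 * 0.972367 = 3.889468
  c_1 = sigma^2 theta_1 = 4 * (0.453) = 1.812
  c_2 = 0
Equations for k = 0 and k = 1 (AR order 1):
  gamma(0) = phi_1 gamma(1) + c_0
  gamma(1) = phi_1 gamma(0) + c_1
Substituting the second into the first: gamma(0) (1 - phi_1^2) = c_0 + phi_1 c_1, so
  gamma(0) = (c_0 + phi_1 c_1) / (1 - phi_1^2) = (3.889468 + (-0.514)(1.812)) / (1 - (-0.514)^2) = 2.9581 / 0.735804 = 4.020228.
Therefore gamma(0) = 4.0202 (to 4 decimal places).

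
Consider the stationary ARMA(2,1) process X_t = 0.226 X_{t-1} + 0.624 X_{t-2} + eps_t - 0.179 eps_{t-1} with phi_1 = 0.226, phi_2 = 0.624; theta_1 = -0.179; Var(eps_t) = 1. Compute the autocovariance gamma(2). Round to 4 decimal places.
\gamma(2) = 1.4838

Multiply the model equation by X_{t-k} and take expectations. With theta_0 = psi_0 = 1 and psi_j the MA(infinity) weights, this gives
  gamma(k) - sum_i phi_i gamma(k-i) = c_k,
  c_k = sigma^2 * sum_{j=k..q} theta_j psi_{j-k}   (c_k = 0 for k > q),
using gamma(-m) = gamma(m).
psi-weights needed (psi_j = theta_j + sum_i phi_i psi_{j-i}):
  psi_1 = theta_1 + phi_1 = -0.179 + (0.226) = 0.047
Right-hand sides:
  c_0 = sigma^2 (1 + theta_1 psi_1) = 1 * (1 + (-0.179)(0.047)) = 1 * 0.991587 = 0.991587
  c_1 = sigma^2 theta_1 = 1 * (-0.179) = -0.179
  c_2 = 0
Equations for k = 0, 1, 2 (AR order 2, c_2 = 0):
  (E0) gamma(0) = phi_1 gamma(1) + phi_2 gamma(2) + c_0
  (E1) gamma(1) = phi_1 gamma(0) + phi_2 gamma(1) + c_1
  (E2) gamma(2) = phi_1 gamma(1) + phi_2 gamma(0)
From (E1): gamma(1) = A gamma(0) + B with
  A = phi_1 / (1 - phi_2) = 0.226 / 0.376 = 0.601064,   B = c_1 / (1 - phi_2) = -0.179 / 0.376 = -0.476064.
Insert (E2) into (E0): gamma(0) (1 - phi_2^2) = phi_1 (1 + phi_2) gamma(1) + c_0.
  phi_1 (1 + phi_2) = (0.226)(1.624) = 0.367024,   1 - phi_2^2 = 0.610624.
Replace gamma(1) by A gamma(0) + B and collect gamma(0):
  gamma(0) [0.610624 - (0.367024)(0.601064)] = (0.367024)(-0.476064) + 0.991587
  gamma(0) * 0.390019 = 0.81686
  gamma(0) = 0.81686 / 0.390019 = 2.09441.
  gamma(1) = A gamma(0) + B = (0.601064)(2.09441) + (-0.476064) = 0.78281.
  gamma(2) = phi_1 gamma(1) + phi_2 gamma(0) = (0.226)(0.78281) + (0.624)(2.09441) = 1.483827.
Therefore gamma(2) = 1.4838 (to 4 decimal places).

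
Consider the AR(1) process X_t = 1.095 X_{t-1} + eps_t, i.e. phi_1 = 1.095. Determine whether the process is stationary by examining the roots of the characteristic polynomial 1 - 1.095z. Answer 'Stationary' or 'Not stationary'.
\text{Not stationary}

The AR(p) characteristic polynomial is P(z) = 1 - 1.095z.
Stationarity requires all roots to lie outside the unit circle, i.e. |z| > 1 for every root.
This is linear in z: 1 + (-1.095) z = 0  =>  z = -1/(-1.095) = 0.913242,  |z| = 0.913242.
Moduli of all roots: 0.9132.
All moduli strictly greater than 1? No.
Verdict: Not stationary.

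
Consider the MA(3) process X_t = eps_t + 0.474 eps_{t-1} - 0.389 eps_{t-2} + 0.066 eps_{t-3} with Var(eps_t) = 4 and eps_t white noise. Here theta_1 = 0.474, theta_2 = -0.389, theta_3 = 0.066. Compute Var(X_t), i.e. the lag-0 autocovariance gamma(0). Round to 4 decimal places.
\gamma(0) = 5.5214

For an MA(q) process X_t = eps_t + sum_i theta_i eps_{t-i} with
Var(eps_t) = sigma^2, the variance is
  gamma(0) = sigma^2 * (1 + sum_i theta_i^2).
  sum_i theta_i^2 = (0.474)^2 + (-0.389)^2 + (0.066)^2 = 0.224676 + 0.151321 + 0.004356 = 0.380353.
  gamma(0) = 4 * (1 + 0.380353) = 4 * 1.380353 = 5.521412, which rounds to 5.5214.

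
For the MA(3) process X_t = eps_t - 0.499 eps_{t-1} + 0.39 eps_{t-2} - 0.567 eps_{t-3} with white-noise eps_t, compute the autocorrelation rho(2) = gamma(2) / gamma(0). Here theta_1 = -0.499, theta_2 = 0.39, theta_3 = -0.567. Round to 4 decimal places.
\rho(2) = 0.3907

For an MA(q) process with theta_0 = 1, the autocovariance is
  gamma(k) = sigma^2 * sum_{i=0..q-k} theta_i * theta_{i+k},
and rho(k) = gamma(k) / gamma(0). Sigma^2 cancels.
  numerator   = (1)*(0.39) + (-0.499)*(-0.567) = 0.672933.
  denominator = (1)^2 + (-0.499)^2 + (0.39)^2 + (-0.567)^2 = 1.72259.
  rho(2) = 0.672933 / 1.72259 = 0.3907.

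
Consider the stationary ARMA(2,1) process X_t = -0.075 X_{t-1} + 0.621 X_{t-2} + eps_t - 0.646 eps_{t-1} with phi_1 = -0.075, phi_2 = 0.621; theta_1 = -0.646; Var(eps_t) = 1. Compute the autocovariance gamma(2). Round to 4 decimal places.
\gamma(2) = 1.9299

Multiply the model equation by X_{t-k} and take expectations. With theta_0 = psi_0 = 1 and psi_j the MA(infinity) weights, this gives
  gamma(k) - sum_i phi_i gamma(k-i) = c_k,
  c_k = sigma^2 * sum_{j=k..q} theta_j psi_{j-k}   (c_k = 0 for k > q),
using gamma(-m) = gamma(m).
psi-weights needed (psi_j = theta_j + sum_i phi_i psi_{j-i}):
  psi_1 = theta_1 + phi_1 = -0.646 + (-0.075) = -0.721
Right-hand sides:
  c_0 = sigma^2 (1 + theta_1 psi_1) = 1 * (1 + (-0.646)(-0.721)) = 1 * 1.465766 = 1.465766
  c_1 = sigma^2 theta_1 = 1 * (-0.646) = -0.646
  c_2 = 0
Equations for k = 0, 1, 2 (AR order 2, c_2 = 0):
  (E0) gamma(0) = phi_1 gamma(1) + phi_2 gamma(2) + c_0
  (E1) gamma(1) = phi_1 gamma(0) + phi_2 gamma(1) + c_1
  (E2) gamma(2) = phi_1 gamma(1) + phi_2 gamma(0)
From (E1): gamma(1) = A gamma(0) + B with
  A = phi_1 / (1 - phi_2) = -0.075 / 0.379 = -0.197889,   B = c_1 / (1 - phi_2) = -0.646 / 0.379 = -1.704485.
Insert (E2) into (E0): gamma(0) (1 - phi_2^2) = phi_1 (1 + phi_2) gamma(1) + c_0.
  phi_1 (1 + phi_2) = (-0.075)(1.621) = -0.121575,   1 - phi_2^2 = 0.614359.
Replace gamma(1) by A gamma(0) + B and collect gamma(0):
  gamma(0) [0.614359 - (-0.121575)(-0.197889)] = (-0.121575)(-1.704485) + 1.465766
  gamma(0) * 0.590301 = 1.672989
  gamma(0) = 1.672989 / 0.590301 = 2.83413.
  gamma(1) = A gamma(0) + B = (-0.197889)(2.83413) + (-1.704485) = -2.265329.
  gamma(2) = phi_1 gamma(1) + phi_2 gamma(0) = (-0.075)(-2.265329) + (0.621)(2.83413) = 1.929895.
Therefore gamma(2) = 1.9299 (to 4 decimal places).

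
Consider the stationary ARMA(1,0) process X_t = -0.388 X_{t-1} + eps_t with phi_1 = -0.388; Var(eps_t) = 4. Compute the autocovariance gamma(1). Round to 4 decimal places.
\gamma(1) = -1.8271

Multiply the model equation by X_{t-k} and take expectations. With theta_0 = psi_0 = 1 and psi_j the MA(infinity) weights, this gives
  gamma(k) - sum_i phi_i gamma(k-i) = c_k,
  c_k = sigma^2 * sum_{j=k..q} theta_j psi_{j-k}   (c_k = 0 for k > q),
using gamma(-m) = gamma(m).
Pure AR (q = 0): c_0 = sigma^2 = 4, c_k = 0 for k >= 1.
Equations for k = 0 and k = 1 (AR order 1):
  gamma(0) = phi_1 gamma(1) + c_0
  gamma(1) = phi_1 gamma(0) + c_1
Substituting the second into the first: gamma(0) (1 - phi_1^2) = c_0 + phi_1 c_1, so
  gamma(0) = c_0 / (1 - phi_1^2) = 4 / (1 - (-0.388)^2) = 4 / 0.849456 = 4.708896.
  gamma(1) = phi_1 gamma(0) = (-0.388)(4.708896) = -1.827052.
Therefore gamma(1) = -1.8271 (to 4 decimal places).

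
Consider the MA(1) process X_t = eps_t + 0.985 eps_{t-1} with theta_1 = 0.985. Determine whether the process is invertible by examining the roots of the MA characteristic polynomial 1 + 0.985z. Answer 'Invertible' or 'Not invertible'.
\text{Invertible}

The MA(q) characteristic polynomial is P(z) = 1 + 0.985z.
Invertibility requires all roots to lie outside the unit circle, i.e. |z| > 1 for every root.
This is linear in z: 1 + (0.985) z = 0  =>  z = -1/(0.985) = -1.015228,  |z| = 1.015228.
Moduli of all roots: 1.0152.
All moduli strictly greater than 1? Yes.
Verdict: Invertible.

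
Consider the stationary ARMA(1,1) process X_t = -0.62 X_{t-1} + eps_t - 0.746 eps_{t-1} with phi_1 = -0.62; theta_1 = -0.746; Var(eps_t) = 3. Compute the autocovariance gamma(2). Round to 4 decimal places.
\gamma(2) = 6.0362

Multiply the model equation by X_{t-k} and take expectations. With theta_0 = psi_0 = 1 and psi_j the MA(infinity) weights, this gives
  gamma(k) - sum_i phi_i gamma(k-i) = c_k,
  c_k = sigma^2 * sum_{j=k..q} theta_j psi_{j-k}   (c_k = 0 for k > q),
using gamma(-m) = gamma(m).
psi-weights needed (psi_j = theta_j + sum_i phi_i psi_{j-i}):
  psi_1 = theta_1 + phi_1 = -0.746 + (-0.62) = -1.366
Right-hand sides:
  c_0 = sigma^2 (1 + theta_1 psi_1) = 3 * (1 + (-0.746)(-1.366)) = 3 * 2.019036 = 6.057108
  c_1 = sigma^2 theta_1 = 3 * (-0.746) = -2.238
  c_2 = 0
Equations for k = 0 and k = 1 (AR order 1):
  gamma(0) = phi_1 gamma(1) + c_0
  gamma(1) = phi_1 gamma(0) + c_1
Substituting the second into the first: gamma(0) (1 - phi_1^2) = c_0 + phi_1 c_1, so
  gamma(0) = (c_0 + phi_1 c_1) / (1 - phi_1^2) = (6.057108 + (-0.62)(-2.238)) / (1 - (-0.62)^2) = 7.444668 / 0.6156 = 12.093353.
  gamma(1) = phi_1 gamma(0) + c_1 = (-0.62)(12.093353) + (-2.238) = -9.735879.
For k = 2 (> q): gamma(2) = phi_1 gamma(1) = (-0.62)(-9.735879) = 6.036245.
Therefore gamma(2) = 6.0362 (to 4 decimal places).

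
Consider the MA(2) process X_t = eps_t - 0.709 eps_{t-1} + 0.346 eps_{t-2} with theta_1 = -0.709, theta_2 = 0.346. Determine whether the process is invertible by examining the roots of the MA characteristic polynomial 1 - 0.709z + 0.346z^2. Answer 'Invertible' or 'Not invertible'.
\text{Invertible}

The MA(q) characteristic polynomial is P(z) = 1 - 0.709z + 0.346z^2.
Invertibility requires all roots to lie outside the unit circle, i.e. |z| > 1 for every root.
Set 1 + (-0.709) z + (0.346) z^2 = 0, i.e. a z^2 + b z + c = 0 with a = 0.346, b = -0.709, c = 1.
Discriminant D = b^2 - 4ac = (-0.709)^2 - 4*(0.346)*1 = 0.502681 - (1.384) = -0.881319.
D < 0, so the roots are the complex-conjugate pair z = (-b +/- i sqrt(-D)) / (2a) = 1.0246 +/- 1.3566i.
For a conjugate pair |z|^2 = z * conj(z) = (product of roots) = c/a = 1/(0.346) = 2.890173, so |z| = sqrt(2.890173) = 1.7001 for both roots.
Moduli of all roots: 1.7001, 1.7001.
All moduli strictly greater than 1? Yes.
Verdict: Invertible.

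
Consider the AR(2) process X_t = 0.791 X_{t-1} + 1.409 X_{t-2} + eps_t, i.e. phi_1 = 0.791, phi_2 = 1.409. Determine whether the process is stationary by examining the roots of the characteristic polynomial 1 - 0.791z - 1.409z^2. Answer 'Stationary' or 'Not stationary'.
\text{Not stationary}

The AR(p) characteristic polynomial is P(z) = 1 - 0.791z - 1.409z^2.
Stationarity requires all roots to lie outside the unit circle, i.e. |z| > 1 for every root.
Set 1 + (-0.791) z + (-1.409) z^2 = 0, i.e. a z^2 + b z + c = 0 with a = -1.409, b = -0.791, c = 1.
Discriminant D = b^2 - 4ac = (-0.791)^2 - 4*(-1.409)*1 = 0.625681 - (-5.636) = 6.261681.
D >= 0, so the roots are real: z = (-b +/- sqrt(D)) / (2a) = (0.791 +/- 2.502335) / (-2.818).
  z_1 = (0.791 + 2.502335) / (-2.818) = -1.1687,   |z_1| = 1.1687.
  z_2 = (0.791 - 2.502335) / (-2.818) = 0.6073,   |z_2| = 0.6073.
Moduli of all roots: 1.1687, 0.6073.
All moduli strictly greater than 1? No.
Verdict: Not stationary.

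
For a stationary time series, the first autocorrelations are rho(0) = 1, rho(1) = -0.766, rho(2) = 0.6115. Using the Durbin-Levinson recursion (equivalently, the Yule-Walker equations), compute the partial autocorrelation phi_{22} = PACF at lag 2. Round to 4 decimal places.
\phi_{22} = 0.0599

The PACF at lag k is phi_{kk}, the last component of the solution
to the Yule-Walker system G_k phi = r_k where
  (G_k)_{ij} = rho(|i - j|), (r_k)_i = rho(i), i,j = 1..k.
Equivalently, Durbin-Levinson gives phi_{kk} iteratively:
  phi_{11} = rho(1)
  phi_{kk} = [rho(k) - sum_{j=1..k-1} phi_{k-1,j} rho(k-j)]
            / [1 - sum_{j=1..k-1} phi_{k-1,j} rho(j)],
  phi_{k,j} = phi_{k-1,j} - phi_{kk} phi_{k-1,k-j},  j = 1..k-1.
Step k = 1:
  phi_11 = rho(1) = -0.766.
Step k = 2:
  phi_22 = [rho(2) - phi_11 rho(1)] / [1 - phi_11 rho(1)] = [0.6115 - (-0.766)(-0.766)] / [1 - (-0.766)(-0.766)]
         = 0.024744 / 0.413244 = 0.0599.
Therefore phi_{22} = 0.0599.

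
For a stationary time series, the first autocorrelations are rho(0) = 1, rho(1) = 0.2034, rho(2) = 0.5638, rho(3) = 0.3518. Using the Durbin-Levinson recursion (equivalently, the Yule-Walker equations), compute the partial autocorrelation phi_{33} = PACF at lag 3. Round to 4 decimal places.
\phi_{33} = 0.2801

The PACF at lag k is phi_{kk}, the last component of the solution
to the Yule-Walker system G_k phi = r_k where
  (G_k)_{ij} = rho(|i - j|), (r_k)_i = rho(i), i,j = 1..k.
Equivalently, Durbin-Levinson gives phi_{kk} iteratively:
  phi_{11} = rho(1)
  phi_{kk} = [rho(k) - sum_{j=1..k-1} phi_{k-1,j} rho(k-j)]
            / [1 - sum_{j=1..k-1} phi_{k-1,j} rho(j)],
  phi_{k,j} = phi_{k-1,j} - phi_{kk} phi_{k-1,k-j},  j = 1..k-1.
Step k = 1:
  phi_11 = rho(1) = 0.2034.
Step k = 2:
  phi_22 = [rho(2) - phi_11 rho(1)] / [1 - phi_11 rho(1)] = [0.5638 - (0.2034)(0.2034)] / [1 - (0.2034)(0.2034)]
         = 0.52242844 / 0.95862844 = 0.544975.
  Update: phi_21 = phi_11 - phi_22 phi_11 = 0.2034 - (0.544975)(0.2034) = 0.092552.
Step k = 3:
  phi_33 = [rho(3) - phi_21 rho(2) - phi_22 rho(1)] / [1 - phi_21 rho(1) - phi_22 rho(2)]
    numerator   = 0.3518 - (0.092552)(0.5638) - (0.544975)(0.2034) = 0.18877123
    denominator = 1 - (0.092552)(0.2034) - (0.544975)(0.5638) = 0.67391805
  phi_33 = 0.18877123 / 0.67391805 = 0.2801.
Therefore phi_{33} = 0.2801.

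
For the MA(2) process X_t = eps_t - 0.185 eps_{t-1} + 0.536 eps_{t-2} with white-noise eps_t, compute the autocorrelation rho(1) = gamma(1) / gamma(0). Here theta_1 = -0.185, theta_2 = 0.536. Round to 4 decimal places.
\rho(1) = -0.2150

For an MA(q) process with theta_0 = 1, the autocovariance is
  gamma(k) = sigma^2 * sum_{i=0..q-k} theta_i * theta_{i+k},
and rho(k) = gamma(k) / gamma(0). Sigma^2 cancels.
  numerator   = (1)*(-0.185) + (-0.185)*(0.536) = -0.28416.
  denominator = (1)^2 + (-0.185)^2 + (0.536)^2 = 1.321521.
  rho(1) = -0.28416 / 1.321521 = -0.2150.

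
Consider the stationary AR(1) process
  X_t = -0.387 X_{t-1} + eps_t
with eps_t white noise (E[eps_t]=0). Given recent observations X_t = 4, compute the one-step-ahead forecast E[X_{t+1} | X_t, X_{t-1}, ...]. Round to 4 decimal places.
E[X_{t+1} \mid \mathcal F_t] = -1.5480

For an AR(p) model X_t = c + sum_i phi_i X_{t-i} + eps_t, the
one-step-ahead conditional mean is
  E[X_{t+1} | X_t, ...] = c + sum_i phi_i X_{t+1-i}.
Substitute known values:
  E[X_{t+1} | ...] = (-0.387) * (4)
                   = -1.5480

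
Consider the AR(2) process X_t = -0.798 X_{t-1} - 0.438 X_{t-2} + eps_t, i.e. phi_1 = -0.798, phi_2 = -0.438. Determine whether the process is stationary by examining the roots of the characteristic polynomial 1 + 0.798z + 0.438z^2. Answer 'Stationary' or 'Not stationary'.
\text{Stationary}

The AR(p) characteristic polynomial is P(z) = 1 + 0.798z + 0.438z^2.
Stationarity requires all roots to lie outside the unit circle, i.e. |z| > 1 for every root.
Set 1 + (0.798) z + (0.438) z^2 = 0, i.e. a z^2 + b z + c = 0 with a = 0.438, b = 0.798, c = 1.
Discriminant D = b^2 - 4ac = (0.798)^2 - 4*(0.438)*1 = 0.636804 - (1.752) = -1.115196.
D < 0, so the roots are the complex-conjugate pair z = (-b +/- i sqrt(-D)) / (2a) = -0.911 +/- 1.2055i.
For a conjugate pair |z|^2 = z * conj(z) = (product of roots) = c/a = 1/(0.438) = 2.283105, so |z| = sqrt(2.283105) = 1.511 for both roots.
Moduli of all roots: 1.5110, 1.5110.
All moduli strictly greater than 1? Yes.
Verdict: Stationary.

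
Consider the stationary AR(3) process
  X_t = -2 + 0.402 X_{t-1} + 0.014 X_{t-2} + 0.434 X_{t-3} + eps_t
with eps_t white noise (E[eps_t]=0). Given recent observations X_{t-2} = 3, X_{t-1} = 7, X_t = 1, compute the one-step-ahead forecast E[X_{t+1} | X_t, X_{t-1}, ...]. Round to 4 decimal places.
E[X_{t+1} \mid \mathcal F_t] = -0.1980

For an AR(p) model X_t = c + sum_i phi_i X_{t-i} + eps_t, the
one-step-ahead conditional mean is
  E[X_{t+1} | X_t, ...] = c + sum_i phi_i X_{t+1-i}.
Substitute known values:
  E[X_{t+1} | ...] = -2 + (0.402) * (1) + (0.014) * (7) + (0.434) * (3)
                   = -0.1980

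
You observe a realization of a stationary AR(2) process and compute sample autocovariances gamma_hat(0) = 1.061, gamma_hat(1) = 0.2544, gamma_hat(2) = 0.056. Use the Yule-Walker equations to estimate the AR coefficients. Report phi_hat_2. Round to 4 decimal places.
\hat\phi_{2} = -0.0050

The Yule-Walker equations for an AR(p) process read, in matrix form,
  Gamma_p phi = r_p,   with   (Gamma_p)_{ij} = gamma(|i - j|),
                       (r_p)_i = gamma(i),   i,j = 1..p.
Substitute the sample gammas (Toeplitz matrix and right-hand side of size 2):
  Gamma_p = [[1.061, 0.2544], [0.2544, 1.061]]
  r_p     = [0.2544, 0.056]
Written out:
  1.061 phi_1 + 0.2544 phi_2 = 0.2544
  0.2544 phi_1 + 1.061 phi_2 = 0.056
Solve by Cramer's rule:
  det = gamma(0)^2 - gamma(1)^2 = (1.061)^2 - (0.2544)^2 = 1.125721 - 0.06471936 = 1.06100164
  phi_hat_1 = [gamma(1) gamma(0) - gamma(1) gamma(2)] / det = [(0.2544)(1.061) - (0.2544)(0.056)] / 1.06100164 = 0.255672 / 1.06100164 = 0.241
  phi_hat_2 = [gamma(0) gamma(2) - gamma(1)^2] / det = [(1.061)(0.056) - (0.2544)^2] / 1.06100164 = -0.00530336 / 1.06100164 = -0.005
So phi_hat = [0.2410, -0.0050].
Therefore phi_hat_2 = -0.0050.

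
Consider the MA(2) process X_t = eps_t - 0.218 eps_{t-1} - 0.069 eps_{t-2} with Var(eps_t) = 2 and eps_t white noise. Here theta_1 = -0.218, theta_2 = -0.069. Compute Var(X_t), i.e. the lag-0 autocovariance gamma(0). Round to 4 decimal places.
\gamma(0) = 2.1046

For an MA(q) process X_t = eps_t + sum_i theta_i eps_{t-i} with
Var(eps_t) = sigma^2, the variance is
  gamma(0) = sigma^2 * (1 + sum_i theta_i^2).
  sum_i theta_i^2 = (-0.218)^2 + (-0.069)^2 = 0.047524 + 0.004761 = 0.052285.
  gamma(0) = 2 * (1 + 0.052285) = 2 * 1.052285 = 2.10457, which rounds to 2.1046.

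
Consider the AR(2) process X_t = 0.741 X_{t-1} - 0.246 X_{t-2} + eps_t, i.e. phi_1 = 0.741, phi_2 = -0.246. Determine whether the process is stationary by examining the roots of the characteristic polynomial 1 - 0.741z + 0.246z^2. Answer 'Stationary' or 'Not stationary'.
\text{Stationary}

The AR(p) characteristic polynomial is P(z) = 1 - 0.741z + 0.246z^2.
Stationarity requires all roots to lie outside the unit circle, i.e. |z| > 1 for every root.
Set 1 + (-0.741) z + (0.246) z^2 = 0, i.e. a z^2 + b z + c = 0 with a = 0.246, b = -0.741, c = 1.
Discriminant D = b^2 - 4ac = (-0.741)^2 - 4*(0.246)*1 = 0.549081 - (0.984) = -0.434919.
D < 0, so the roots are the complex-conjugate pair z = (-b +/- i sqrt(-D)) / (2a) = 1.5061 +/- 1.3404i.
For a conjugate pair |z|^2 = z * conj(z) = (product of roots) = c/a = 1/(0.246) = 4.065041, so |z| = sqrt(4.065041) = 2.0162 for both roots.
Moduli of all roots: 2.0162, 2.0162.
All moduli strictly greater than 1? Yes.
Verdict: Stationary.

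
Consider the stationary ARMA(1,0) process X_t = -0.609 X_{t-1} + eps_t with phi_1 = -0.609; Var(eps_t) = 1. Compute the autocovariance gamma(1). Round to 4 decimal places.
\gamma(1) = -0.9680

Multiply the model equation by X_{t-k} and take expectations. With theta_0 = psi_0 = 1 and psi_j the MA(infinity) weights, this gives
  gamma(k) - sum_i phi_i gamma(k-i) = c_k,
  c_k = sigma^2 * sum_{j=k..q} theta_j psi_{j-k}   (c_k = 0 for k > q),
using gamma(-m) = gamma(m).
Pure AR (q = 0): c_0 = sigma^2 = 1, c_k = 0 for k >= 1.
Equations for k = 0 and k = 1 (AR order 1):
  gamma(0) = phi_1 gamma(1) + c_0
  gamma(1) = phi_1 gamma(0) + c_1
Substituting the second into the first: gamma(0) (1 - phi_1^2) = c_0 + phi_1 c_1, so
  gamma(0) = c_0 / (1 - phi_1^2) = 1 / (1 - (-0.609)^2) = 1 / 0.629119 = 1.589524.
  gamma(1) = phi_1 gamma(0) = (-0.609)(1.589524) = -0.96802.
Therefore gamma(1) = -0.9680 (to 4 decimal places).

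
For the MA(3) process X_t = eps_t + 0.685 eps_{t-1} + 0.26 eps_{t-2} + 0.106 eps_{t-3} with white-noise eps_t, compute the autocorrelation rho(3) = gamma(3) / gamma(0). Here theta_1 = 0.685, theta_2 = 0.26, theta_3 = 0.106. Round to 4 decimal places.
\rho(3) = 0.0685

For an MA(q) process with theta_0 = 1, the autocovariance is
  gamma(k) = sigma^2 * sum_{i=0..q-k} theta_i * theta_{i+k},
and rho(k) = gamma(k) / gamma(0). Sigma^2 cancels.
  numerator   = (1)*(0.106) = 0.106.
  denominator = (1)^2 + (0.685)^2 + (0.26)^2 + (0.106)^2 = 1.548061.
  rho(3) = 0.106 / 1.548061 = 0.0685.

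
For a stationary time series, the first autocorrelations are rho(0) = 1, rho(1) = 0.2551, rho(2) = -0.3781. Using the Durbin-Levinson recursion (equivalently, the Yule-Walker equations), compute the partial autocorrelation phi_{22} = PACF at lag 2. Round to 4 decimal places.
\phi_{22} = -0.4740

The PACF at lag k is phi_{kk}, the last component of the solution
to the Yule-Walker system G_k phi = r_k where
  (G_k)_{ij} = rho(|i - j|), (r_k)_i = rho(i), i,j = 1..k.
Equivalently, Durbin-Levinson gives phi_{kk} iteratively:
  phi_{11} = rho(1)
  phi_{kk} = [rho(k) - sum_{j=1..k-1} phi_{k-1,j} rho(k-j)]
            / [1 - sum_{j=1..k-1} phi_{k-1,j} rho(j)],
  phi_{k,j} = phi_{k-1,j} - phi_{kk} phi_{k-1,k-j},  j = 1..k-1.
Step k = 1:
  phi_11 = rho(1) = 0.2551.
Step k = 2:
  phi_22 = [rho(2) - phi_11 rho(1)] / [1 - phi_11 rho(1)] = [-0.3781 - (0.2551)(0.2551)] / [1 - (0.2551)(0.2551)]
         = -0.44317601 / 0.93492399 = -0.474.
Therefore phi_{22} = -0.4740.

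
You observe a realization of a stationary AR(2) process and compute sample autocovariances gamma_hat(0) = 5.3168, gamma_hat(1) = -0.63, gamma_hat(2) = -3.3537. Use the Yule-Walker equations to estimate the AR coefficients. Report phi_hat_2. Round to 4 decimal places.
\hat\phi_{2} = -0.6540

The Yule-Walker equations for an AR(p) process read, in matrix form,
  Gamma_p phi = r_p,   with   (Gamma_p)_{ij} = gamma(|i - j|),
                       (r_p)_i = gamma(i),   i,j = 1..p.
Substitute the sample gammas (Toeplitz matrix and right-hand side of size 2):
  Gamma_p = [[5.3168, -0.63], [-0.63, 5.3168]]
  r_p     = [-0.63, -3.3537]
Written out:
  5.3168 phi_1 - 0.63 phi_2 = -0.63
  -0.63 phi_1 + 5.3168 phi_2 = -3.3537
Solve by Cramer's rule:
  det = gamma(0)^2 - gamma(1)^2 = (5.3168)^2 - (-0.63)^2 = 28.26836224 - 0.3969 = 27.87146224
  phi_hat_1 = [gamma(1) gamma(0) - gamma(1) gamma(2)] / det = [(-0.63)(5.3168) - (-0.63)(-3.3537)] / 27.87146224 = -5.462415 / 27.87146224 = -0.196
  phi_hat_2 = [gamma(0) gamma(2) - gamma(1)^2] / det = [(5.3168)(-3.3537) - (-0.63)^2] / 27.87146224 = -18.22785216 / 27.87146224 = -0.654
So phi_hat = [-0.1960, -0.6540].
Therefore phi_hat_2 = -0.6540.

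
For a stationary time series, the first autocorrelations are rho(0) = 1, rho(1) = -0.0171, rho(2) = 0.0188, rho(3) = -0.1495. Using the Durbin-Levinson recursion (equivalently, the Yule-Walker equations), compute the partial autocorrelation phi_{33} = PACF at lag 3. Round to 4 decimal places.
\phi_{33} = -0.1490

The PACF at lag k is phi_{kk}, the last component of the solution
to the Yule-Walker system G_k phi = r_k where
  (G_k)_{ij} = rho(|i - j|), (r_k)_i = rho(i), i,j = 1..k.
Equivalently, Durbin-Levinson gives phi_{kk} iteratively:
  phi_{11} = rho(1)
  phi_{kk} = [rho(k) - sum_{j=1..k-1} phi_{k-1,j} rho(k-j)]
            / [1 - sum_{j=1..k-1} phi_{k-1,j} rho(j)],
  phi_{k,j} = phi_{k-1,j} - phi_{kk} phi_{k-1,k-j},  j = 1..k-1.
Step k = 1:
  phi_11 = rho(1) = -0.0171.
Step k = 2:
  phi_22 = [rho(2) - phi_11 rho(1)] / [1 - phi_11 rho(1)] = [0.0188 - (-0.0171)(-0.0171)] / [1 - (-0.0171)(-0.0171)]
         = 0.01850759 / 0.99970759 = 0.018513.
  Update: phi_21 = phi_11 - phi_22 phi_11 = -0.0171 - (0.018513)(-0.0171) = -0.016783.
Step k = 3:
  phi_33 = [rho(3) - phi_21 rho(2) - phi_22 rho(1)] / [1 - phi_21 rho(1) - phi_22 rho(2)]
    numerator   = -0.1495 - (-0.016783)(0.0188) - (0.018513)(-0.0171) = -0.1488679
    denominator = 1 - (-0.016783)(-0.0171) - (0.018513)(0.0188) = 0.99936496
  phi_33 = -0.1488679 / 0.99936496 = -0.149.
Therefore phi_{33} = -0.1490.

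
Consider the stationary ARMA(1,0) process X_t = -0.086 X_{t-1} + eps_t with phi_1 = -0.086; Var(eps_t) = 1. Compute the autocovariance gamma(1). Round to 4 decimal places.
\gamma(1) = -0.0866

Multiply the model equation by X_{t-k} and take expectations. With theta_0 = psi_0 = 1 and psi_j the MA(infinity) weights, this gives
  gamma(k) - sum_i phi_i gamma(k-i) = c_k,
  c_k = sigma^2 * sum_{j=k..q} theta_j psi_{j-k}   (c_k = 0 for k > q),
using gamma(-m) = gamma(m).
Pure AR (q = 0): c_0 = sigma^2 = 1, c_k = 0 for k >= 1.
Equations for k = 0 and k = 1 (AR order 1):
  gamma(0) = phi_1 gamma(1) + c_0
  gamma(1) = phi_1 gamma(0) + c_1
Substituting the second into the first: gamma(0) (1 - phi_1^2) = c_0 + phi_1 c_1, so
  gamma(0) = c_0 / (1 - phi_1^2) = 1 / (1 - (-0.086)^2) = 1 / 0.992604 = 1.007451.
  gamma(1) = phi_1 gamma(0) = (-0.086)(1.007451) = -0.086641.
Therefore gamma(1) = -0.0866 (to 4 decimal places).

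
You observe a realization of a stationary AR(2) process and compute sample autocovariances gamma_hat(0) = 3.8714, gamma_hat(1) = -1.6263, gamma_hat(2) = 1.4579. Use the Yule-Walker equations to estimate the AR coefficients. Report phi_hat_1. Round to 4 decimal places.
\hat\phi_{1} = -0.3180

The Yule-Walker equations for an AR(p) process read, in matrix form,
  Gamma_p phi = r_p,   with   (Gamma_p)_{ij} = gamma(|i - j|),
                       (r_p)_i = gamma(i),   i,j = 1..p.
Substitute the sample gammas (Toeplitz matrix and right-hand side of size 2):
  Gamma_p = [[3.8714, -1.6263], [-1.6263, 3.8714]]
  r_p     = [-1.6263, 1.4579]
Written out:
  3.8714 phi_1 - 1.6263 phi_2 = -1.6263
  -1.6263 phi_1 + 3.8714 phi_2 = 1.4579
Solve by Cramer's rule:
  det = gamma(0)^2 - gamma(1)^2 = (3.8714)^2 - (-1.6263)^2 = 14.98773796 - 2.64485169 = 12.34288627
  phi_hat_1 = [gamma(1) gamma(0) - gamma(1) gamma(2)] / det = [(-1.6263)(3.8714) - (-1.6263)(1.4579)] / 12.34288627 = -3.92507505 / 12.34288627 = -0.318
  phi_hat_2 = [gamma(0) gamma(2) - gamma(1)^2] / det = [(3.8714)(1.4579) - (-1.6263)^2] / 12.34288627 = 2.99926237 / 12.34288627 = 0.243
So phi_hat = [-0.3180, 0.2430].
Therefore phi_hat_1 = -0.3180.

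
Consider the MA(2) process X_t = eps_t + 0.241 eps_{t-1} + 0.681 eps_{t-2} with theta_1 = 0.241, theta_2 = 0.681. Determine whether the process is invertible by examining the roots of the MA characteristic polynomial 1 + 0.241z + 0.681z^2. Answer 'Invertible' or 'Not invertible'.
\text{Invertible}

The MA(q) characteristic polynomial is P(z) = 1 + 0.241z + 0.681z^2.
Invertibility requires all roots to lie outside the unit circle, i.e. |z| > 1 for every root.
Set 1 + (0.241) z + (0.681) z^2 = 0, i.e. a z^2 + b z + c = 0 with a = 0.681, b = 0.241, c = 1.
Discriminant D = b^2 - 4ac = (0.241)^2 - 4*(0.681)*1 = 0.058081 - (2.724) = -2.665919.
D < 0, so the roots are the complex-conjugate pair z = (-b +/- i sqrt(-D)) / (2a) = -0.1769 +/- 1.1988i.
For a conjugate pair |z|^2 = z * conj(z) = (product of roots) = c/a = 1/(0.681) = 1.468429, so |z| = sqrt(1.468429) = 1.2118 for both roots.
Moduli of all roots: 1.2118, 1.2118.
All moduli strictly greater than 1? Yes.
Verdict: Invertible.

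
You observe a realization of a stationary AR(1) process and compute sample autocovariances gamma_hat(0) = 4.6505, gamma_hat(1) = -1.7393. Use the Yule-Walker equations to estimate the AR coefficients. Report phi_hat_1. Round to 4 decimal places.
\hat\phi_{1} = -0.3740

The Yule-Walker equations for an AR(p) process read, in matrix form,
  Gamma_p phi = r_p,   with   (Gamma_p)_{ij} = gamma(|i - j|),
                       (r_p)_i = gamma(i),   i,j = 1..p.
Substitute the sample gammas (Toeplitz matrix and right-hand side of size 1):
  Gamma_p = [[4.6505]]
  r_p     = [-1.7393]
With p = 1 this is the single equation gamma(0) phi_1 = gamma(1):
  phi_hat_1 = gamma(1) / gamma(0) = -1.7393 / 4.6505 = -0.3740.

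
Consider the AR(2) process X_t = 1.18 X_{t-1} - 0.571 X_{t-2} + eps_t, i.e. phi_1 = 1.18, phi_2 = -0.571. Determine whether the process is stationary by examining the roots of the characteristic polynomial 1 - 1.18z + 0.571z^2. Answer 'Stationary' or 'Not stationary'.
\text{Stationary}

The AR(p) characteristic polynomial is P(z) = 1 - 1.18z + 0.571z^2.
Stationarity requires all roots to lie outside the unit circle, i.e. |z| > 1 for every root.
Set 1 + (-1.18) z + (0.571) z^2 = 0, i.e. a z^2 + b z + c = 0 with a = 0.571, b = -1.18, c = 1.
Discriminant D = b^2 - 4ac = (-1.18)^2 - 4*(0.571)*1 = 1.3924 - (2.284) = -0.8916.
D < 0, so the roots are the complex-conjugate pair z = (-b +/- i sqrt(-D)) / (2a) = 1.0333 +/- 0.8268i.
For a conjugate pair |z|^2 = z * conj(z) = (product of roots) = c/a = 1/(0.571) = 1.751313, so |z| = sqrt(1.751313) = 1.3234 for both roots.
Moduli of all roots: 1.3234, 1.3234.
All moduli strictly greater than 1? Yes.
Verdict: Stationary.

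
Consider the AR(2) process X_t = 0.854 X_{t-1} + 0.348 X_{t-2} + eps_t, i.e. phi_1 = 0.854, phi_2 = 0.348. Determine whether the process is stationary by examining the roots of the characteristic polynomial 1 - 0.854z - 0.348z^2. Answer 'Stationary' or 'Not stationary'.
\text{Not stationary}

The AR(p) characteristic polynomial is P(z) = 1 - 0.854z - 0.348z^2.
Stationarity requires all roots to lie outside the unit circle, i.e. |z| > 1 for every root.
Set 1 + (-0.854) z + (-0.348) z^2 = 0, i.e. a z^2 + b z + c = 0 with a = -0.348, b = -0.854, c = 1.
Discriminant D = b^2 - 4ac = (-0.854)^2 - 4*(-0.348)*1 = 0.729316 - (-1.392) = 2.121316.
D >= 0, so the roots are real: z = (-b +/- sqrt(D)) / (2a) = (0.854 +/- 1.456474) / (-0.696).
  z_1 = (0.854 + 1.456474) / (-0.696) = -3.3196,   |z_1| = 3.3196.
  z_2 = (0.854 - 1.456474) / (-0.696) = 0.8656,   |z_2| = 0.8656.
Moduli of all roots: 3.3196, 0.8656.
All moduli strictly greater than 1? No.
Verdict: Not stationary.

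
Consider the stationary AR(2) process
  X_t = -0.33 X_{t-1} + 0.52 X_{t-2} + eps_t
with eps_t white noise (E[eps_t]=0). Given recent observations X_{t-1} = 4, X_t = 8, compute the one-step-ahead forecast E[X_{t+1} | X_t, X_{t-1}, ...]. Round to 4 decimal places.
E[X_{t+1} \mid \mathcal F_t] = -0.5600

For an AR(p) model X_t = c + sum_i phi_i X_{t-i} + eps_t, the
one-step-ahead conditional mean is
  E[X_{t+1} | X_t, ...] = c + sum_i phi_i X_{t+1-i}.
Substitute known values:
  E[X_{t+1} | ...] = (-0.33) * (8) + (0.52) * (4)
                   = -0.5600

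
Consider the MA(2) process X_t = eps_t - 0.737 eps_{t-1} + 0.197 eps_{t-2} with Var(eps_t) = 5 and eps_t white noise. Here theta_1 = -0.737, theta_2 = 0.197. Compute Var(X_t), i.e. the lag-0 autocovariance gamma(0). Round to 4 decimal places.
\gamma(0) = 7.9099

For an MA(q) process X_t = eps_t + sum_i theta_i eps_{t-i} with
Var(eps_t) = sigma^2, the variance is
  gamma(0) = sigma^2 * (1 + sum_i theta_i^2).
  sum_i theta_i^2 = (-0.737)^2 + (0.197)^2 = 0.543169 + 0.038809 = 0.581978.
  gamma(0) = 5 * (1 + 0.581978) = 5 * 1.581978 = 7.90989, which rounds to 7.9099.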